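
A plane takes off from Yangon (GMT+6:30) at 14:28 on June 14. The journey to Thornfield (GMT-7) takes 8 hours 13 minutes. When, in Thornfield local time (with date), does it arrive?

09:11 on June 14

Convert departure to UTC: 14:28 − 6:30 = 07:58 UTC on Jun 14.
Add 8 hours 13 minutes travel time → 16:11 UTC.
Thornfield is UTC−7:00, so local arrival = 16:11 − 7:00 = 09:11 on Jun 14.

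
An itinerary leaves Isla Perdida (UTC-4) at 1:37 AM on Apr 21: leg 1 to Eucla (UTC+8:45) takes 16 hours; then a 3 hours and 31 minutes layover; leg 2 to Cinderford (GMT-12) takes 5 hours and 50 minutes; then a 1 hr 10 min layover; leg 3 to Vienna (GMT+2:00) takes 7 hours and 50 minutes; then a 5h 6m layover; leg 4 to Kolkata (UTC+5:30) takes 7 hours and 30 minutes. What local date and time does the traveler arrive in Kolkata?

Convert departure to UTC: 1:37 AM + 4:00 = 5:37 AM UTC on Apr 21.
Add 16 hours leg 1 → 9:37 PM UTC.
Add 3 hours and 31 minutes layover in Eucla → 1:08 AM UTC (Apr 22).
Add 5 hours and 50 minutes leg 2 → 6:58 AM UTC.
Add 1 hour and 10 minutes layover in Cinderford → 8:08 AM UTC.
Add 7 hours and 50 minutes leg 3 → 3:58 PM UTC.
Add 5 hours and 6 minutes layover in Vienna → 9:04 PM UTC.
Add 7 hours and 30 minutes leg 4 → 4:34 AM UTC (Apr 23).
Kolkata is UTC+5:30, so local arrival = 4:34 AM + 5:30 = 10:04 AM on Apr 23.

10:04 AM on Apr 23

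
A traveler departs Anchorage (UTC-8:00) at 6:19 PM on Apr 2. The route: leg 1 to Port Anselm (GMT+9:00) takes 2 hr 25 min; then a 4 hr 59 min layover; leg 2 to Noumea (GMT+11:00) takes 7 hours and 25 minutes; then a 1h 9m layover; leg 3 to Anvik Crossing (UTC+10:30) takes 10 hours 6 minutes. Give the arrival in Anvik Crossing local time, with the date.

2:53 PM on April 4

Convert departure to UTC: 6:19 PM + 8:00 = 2:19 AM UTC on Apr 3.
Add 2 hours 25 minutes leg 1 → 4:44 AM UTC.
Add 4 hours and 59 minutes layover in Port Anselm → 9:43 AM UTC.
Add 7 hours and 25 minutes leg 2 → 5:08 PM UTC.
Add 1 hour and 9 minutes layover in Noumea → 6:17 PM UTC.
Add 10 hours 6 minutes leg 3 → 4:23 AM UTC (Apr 4).
Anvik Crossing is UTC+10:30, so local arrival = 4:23 AM + 10:30 = 2:53 PM on Apr 4.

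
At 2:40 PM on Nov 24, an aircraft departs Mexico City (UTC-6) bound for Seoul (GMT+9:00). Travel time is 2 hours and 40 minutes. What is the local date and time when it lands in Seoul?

8:20 AM on Nov 25

Convert departure to UTC: 2:40 PM + 6:00 = 8:40 PM UTC on Nov 24.
Add 2 hours and 40 minutes travel time → 11:20 PM UTC.
Seoul is UTC+9:00, so local arrival = 11:20 PM + 9:00 = 8:20 AM on Nov 25.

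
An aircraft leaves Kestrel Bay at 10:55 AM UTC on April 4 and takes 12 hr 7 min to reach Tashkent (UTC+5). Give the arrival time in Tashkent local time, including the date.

Departure is given in UTC: 10:55 AM on Apr 4.
Add 12 hours and 7 minutes → 11:02 PM UTC.
Tashkent is UTC+5:00: 11:02 PM + 5:00 = 4:02 AM on Apr 5.

4:02 AM on Apr 5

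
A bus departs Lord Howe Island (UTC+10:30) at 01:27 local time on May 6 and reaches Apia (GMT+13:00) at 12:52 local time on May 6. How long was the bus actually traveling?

8 hours 55 minutes

Apia is 2:30 ahead of Lord Howe Island.
Clock-face elapsed time (ignoring zones) is 11 hours 25 minutes.
Actual elapsed = 11 hours 25 minutes − 2:30 = 8 hours 55 minutes.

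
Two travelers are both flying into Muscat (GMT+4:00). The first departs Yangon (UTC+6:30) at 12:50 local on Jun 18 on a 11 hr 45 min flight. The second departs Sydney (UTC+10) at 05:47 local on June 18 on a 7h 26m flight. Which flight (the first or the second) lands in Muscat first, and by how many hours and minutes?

the second, by 14 hours 52 minutes

Flight 1 in UTC: 12:50 − 6:30 = 06:20 on Jun 18.
+11 hours and 45 minutes → arrive 18:05 UTC on Jun 18.
Flight 2 in UTC: 05:47 − 10:00 = 19:47 on Jun 17.
+7 hours and 26 minutes → arrive 03:13 UTC on Jun 18.
Flight 2 lands earlier by 14 hours 52 minutes.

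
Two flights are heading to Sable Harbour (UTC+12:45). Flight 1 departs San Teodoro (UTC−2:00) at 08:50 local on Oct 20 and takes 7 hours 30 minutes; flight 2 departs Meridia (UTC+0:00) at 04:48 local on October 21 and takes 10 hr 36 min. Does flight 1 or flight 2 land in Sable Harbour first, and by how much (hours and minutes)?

Flight 1 in UTC: 08:50 + 2:00 = 10:50 on Oct 20.
+7 hours and 30 minutes → arrive 18:20 UTC on Oct 20.
Flight 2 departs at 04:48 UTC (Oct 21).
+10 hours 36 minutes → arrive 15:24 UTC on Oct 21.
Flight 1 lands earlier by 21 hours 4 minutes.

the first, by 21 hours 4 minutes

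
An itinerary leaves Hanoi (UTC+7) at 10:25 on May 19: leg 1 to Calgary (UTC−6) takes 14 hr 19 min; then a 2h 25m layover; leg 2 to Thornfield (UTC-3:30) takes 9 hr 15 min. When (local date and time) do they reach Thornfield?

01:54 on May 20

Convert departure to UTC: 10:25 − 7:00 = 03:25 UTC on May 19.
Add 14 hours 19 minutes leg 1 → 17:44 UTC.
Add 2 hours and 25 minutes layover in Calgary → 20:09 UTC.
Add 9 hours 15 minutes leg 2 → 05:24 UTC (May 20).
Thornfield is UTC−3:30, so local arrival = 05:24 − 3:30 = 01:54 on May 20.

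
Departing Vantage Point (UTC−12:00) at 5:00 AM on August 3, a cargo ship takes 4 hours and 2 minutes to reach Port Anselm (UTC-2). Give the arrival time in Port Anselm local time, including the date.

7:02 PM on Aug 3

Convert departure to UTC: 5:00 AM + 12:00 = 5:00 PM UTC on Aug 3.
Add 4 hours and 2 minutes travel time → 9:02 PM UTC.
Port Anselm is UTC−2:00, so local arrival = 9:02 PM − 2:00 = 7:02 PM on Aug 3.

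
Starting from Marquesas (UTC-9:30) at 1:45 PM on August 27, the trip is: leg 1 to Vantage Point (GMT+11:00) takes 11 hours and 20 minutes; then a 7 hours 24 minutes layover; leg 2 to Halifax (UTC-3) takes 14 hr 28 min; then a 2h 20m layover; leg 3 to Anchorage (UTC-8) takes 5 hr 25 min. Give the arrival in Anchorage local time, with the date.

Convert departure to UTC: 1:45 PM + 9:30 = 11:15 PM UTC on Aug 27.
Add 11 hours and 20 minutes leg 1 → 10:35 AM UTC (Aug 28).
Add 7 hours 24 minutes layover in Vantage Point → 5:59 PM UTC.
Add 14 hours 28 minutes leg 2 → 8:27 AM UTC (Aug 29).
Add 2 hours and 20 minutes layover in Halifax → 10:47 AM UTC.
Add 5 hours and 25 minutes leg 3 → 4:12 PM UTC.
Anchorage is UTC−8:00, so local arrival = 4:12 PM − 8:00 = 8:12 AM on Aug 29.

8:12 AM on August 29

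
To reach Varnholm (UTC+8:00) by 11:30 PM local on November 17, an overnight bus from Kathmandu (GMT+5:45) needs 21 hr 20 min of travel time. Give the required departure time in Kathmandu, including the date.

11:55 PM on November 16

Target arrival in UTC: 11:30 PM − 8:00 = 3:30 PM on Nov 17.
Subtract 21 hours 20 minutes → departure 6:10 PM UTC on Nov 16.
Kathmandu is UTC+5:45: 6:10 PM + 5:45 = 11:55 PM on Nov 16.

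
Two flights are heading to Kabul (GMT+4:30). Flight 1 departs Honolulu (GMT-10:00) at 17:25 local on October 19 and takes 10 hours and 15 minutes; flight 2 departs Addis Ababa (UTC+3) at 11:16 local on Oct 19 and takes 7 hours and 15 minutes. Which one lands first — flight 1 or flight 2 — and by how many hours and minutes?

Flight 1 in UTC: 17:25 + 10:00 = 03:25 on Oct 20.
+10 hours and 15 minutes → arrive 13:40 UTC on Oct 20.
Flight 2 in UTC: 11:16 − 3:00 = 08:16 on Oct 19.
+7 hours 15 minutes → arrive 15:31 UTC on Oct 19.
Flight 2 lands earlier by 22 hours 9 minutes.

the second, by 22 hours 9 minutes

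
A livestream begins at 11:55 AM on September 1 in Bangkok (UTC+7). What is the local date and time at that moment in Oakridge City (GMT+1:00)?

5:55 AM on Sep 1

Oakridge City is 6:00 behind Bangkok.
Shift by the zone difference: 11:55 AM − 6:00 = 5:55 AM on Sep 1 in Oakridge City.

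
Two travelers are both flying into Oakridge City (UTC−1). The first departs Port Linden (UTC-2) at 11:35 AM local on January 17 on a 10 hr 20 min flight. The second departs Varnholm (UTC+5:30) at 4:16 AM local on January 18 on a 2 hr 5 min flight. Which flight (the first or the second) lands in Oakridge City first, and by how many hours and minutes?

the first, by 56 minutes

Flight 1 in UTC: 11:35 AM + 2:00 = 1:35 PM on Jan 17.
+10 hours and 20 minutes → arrive 11:55 PM UTC on Jan 17.
Flight 2 in UTC: 4:16 AM − 5:30 = 10:46 PM on Jan 17.
+2 hours and 5 minutes → arrive 12:51 AM UTC on Jan 18.
Flight 1 lands earlier by 56 minutes.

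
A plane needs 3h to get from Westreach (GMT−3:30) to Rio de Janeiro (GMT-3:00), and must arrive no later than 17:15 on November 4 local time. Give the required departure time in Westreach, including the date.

Target arrival in UTC: 17:15 + 3:00 = 20:15 on Nov 4.
Subtract 3 hours → departure 17:15 UTC on Nov 4.
Westreach is UTC−3:30: 17:15 − 3:30 = 13:45 on Nov 4.

13:45 on November 4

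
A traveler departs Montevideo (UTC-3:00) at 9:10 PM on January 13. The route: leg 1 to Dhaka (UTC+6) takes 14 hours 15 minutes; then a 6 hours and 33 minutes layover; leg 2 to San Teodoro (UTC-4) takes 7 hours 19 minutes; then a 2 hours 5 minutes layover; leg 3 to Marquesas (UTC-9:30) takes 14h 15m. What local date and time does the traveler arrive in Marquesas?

11:07 AM on January 15

Convert departure to UTC: 9:10 PM + 3:00 = 12:10 AM UTC on Jan 14.
Add 14 hours and 15 minutes leg 1 → 2:25 PM UTC.
Add 6 hours 33 minutes layover in Dhaka → 8:58 PM UTC.
Add 7 hours 19 minutes leg 2 → 4:17 AM UTC (Jan 15).
Add 2 hours 5 minutes layover in San Teodoro → 6:22 AM UTC.
Add 14 hours 15 minutes leg 3 → 8:37 PM UTC.
Marquesas is UTC−9:30, so local arrival = 8:37 PM − 9:30 = 11:07 AM on Jan 15.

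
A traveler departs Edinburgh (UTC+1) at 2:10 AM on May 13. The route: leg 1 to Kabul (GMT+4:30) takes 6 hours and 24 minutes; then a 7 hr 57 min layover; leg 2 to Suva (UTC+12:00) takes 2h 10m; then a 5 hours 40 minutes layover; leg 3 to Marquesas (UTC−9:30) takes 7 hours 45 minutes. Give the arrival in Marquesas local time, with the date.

Convert departure to UTC: 2:10 AM − 1:00 = 1:10 AM UTC on May 13.
Add 6 hours and 24 minutes leg 1 → 7:34 AM UTC.
Add 7 hours and 57 minutes layover in Kabul → 3:31 PM UTC.
Add 2 hours 10 minutes leg 2 → 5:41 PM UTC.
Add 5 hours and 40 minutes layover in Suva → 11:21 PM UTC.
Add 7 hours 45 minutes leg 3 → 7:06 AM UTC (May 14).
Marquesas is UTC−9:30, so local arrival = 7:06 AM − 9:30 = 9:36 PM on May 13.

9:36 PM on May 13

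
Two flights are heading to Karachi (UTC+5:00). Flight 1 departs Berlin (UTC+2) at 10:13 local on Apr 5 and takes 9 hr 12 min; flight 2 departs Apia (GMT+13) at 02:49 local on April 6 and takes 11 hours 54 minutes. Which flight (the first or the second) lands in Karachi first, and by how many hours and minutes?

Flight 1 in UTC: 10:13 − 2:00 = 08:13 on Apr 5.
+9 hours 12 minutes → arrive 17:25 UTC on Apr 5.
Flight 2 in UTC: 02:49 − 13:00 = 13:49 on Apr 5.
+11 hours 54 minutes → arrive 01:43 UTC on Apr 6.
Flight 1 lands earlier by 8 hours 18 minutes.

the first, by 8 hours 18 minutes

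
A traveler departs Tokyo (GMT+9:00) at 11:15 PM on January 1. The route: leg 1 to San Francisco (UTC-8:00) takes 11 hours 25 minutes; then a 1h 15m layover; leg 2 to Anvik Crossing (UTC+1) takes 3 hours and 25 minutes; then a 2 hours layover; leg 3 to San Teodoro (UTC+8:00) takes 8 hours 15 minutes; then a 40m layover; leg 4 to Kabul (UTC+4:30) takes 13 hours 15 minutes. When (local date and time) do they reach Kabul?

Convert departure to UTC: 11:15 PM − 9:00 = 2:15 PM UTC on Jan 1.
Add 11 hours 25 minutes leg 1 → 1:40 AM UTC (Jan 2).
Add 1 hour 15 minutes layover in San Francisco → 2:55 AM UTC.
Add 3 hours and 25 minutes leg 2 → 6:20 AM UTC.
Add 2 hours layover in Anvik Crossing → 8:20 AM UTC.
Add 8 hours and 15 minutes leg 3 → 4:35 PM UTC.
Add 40 minutes layover in San Teodoro → 5:15 PM UTC.
Add 13 hours and 15 minutes leg 4 → 6:30 AM UTC (Jan 3).
Kabul is UTC+4:30, so local arrival = 6:30 AM + 4:30 = 11:00 AM on Jan 3.

11:00 AM on Jan 3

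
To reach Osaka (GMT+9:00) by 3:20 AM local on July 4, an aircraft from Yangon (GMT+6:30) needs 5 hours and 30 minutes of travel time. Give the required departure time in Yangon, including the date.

Target arrival in UTC: 3:20 AM − 9:00 = 6:20 PM on Jul 3.
Subtract 5 hours 30 minutes → departure 12:50 PM UTC on Jul 3.
Yangon is UTC+6:30: 12:50 PM + 6:30 = 7:20 PM on Jul 3.

7:20 PM on Jul 3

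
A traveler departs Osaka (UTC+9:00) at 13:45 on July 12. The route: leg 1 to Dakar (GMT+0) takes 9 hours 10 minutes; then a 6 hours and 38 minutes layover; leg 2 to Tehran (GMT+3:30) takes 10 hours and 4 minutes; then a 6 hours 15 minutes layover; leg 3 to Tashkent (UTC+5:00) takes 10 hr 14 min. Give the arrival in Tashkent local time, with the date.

04:06 on July 14

Convert departure to UTC: 13:45 − 9:00 = 04:45 UTC on Jul 12.
Add 9 hours 10 minutes leg 1 → 13:55 UTC.
Add 6 hours and 38 minutes layover in Dakar → 20:33 UTC.
Add 10 hours 4 minutes leg 2 → 06:37 UTC (Jul 13).
Add 6 hours and 15 minutes layover in Tehran → 12:52 UTC.
Add 10 hours and 14 minutes leg 3 → 23:06 UTC.
Tashkent is UTC+5:00, so local arrival = 23:06 + 5:00 = 04:06 on Jul 14.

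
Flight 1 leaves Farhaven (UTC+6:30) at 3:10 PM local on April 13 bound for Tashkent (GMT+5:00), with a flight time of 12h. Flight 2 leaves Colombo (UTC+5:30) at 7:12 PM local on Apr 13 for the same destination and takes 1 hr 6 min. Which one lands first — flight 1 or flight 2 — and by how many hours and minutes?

the second, by 5 hours 52 minutes

Flight 1 in UTC: 3:10 PM − 6:30 = 8:40 AM on Apr 13.
+12 hours → arrive 8:40 PM UTC on Apr 13.
Flight 2 in UTC: 7:12 PM − 5:30 = 1:42 PM on Apr 13.
+1 hour and 6 minutes → arrive 2:48 PM UTC on Apr 13.
Flight 2 lands earlier by 5 hours 52 minutes.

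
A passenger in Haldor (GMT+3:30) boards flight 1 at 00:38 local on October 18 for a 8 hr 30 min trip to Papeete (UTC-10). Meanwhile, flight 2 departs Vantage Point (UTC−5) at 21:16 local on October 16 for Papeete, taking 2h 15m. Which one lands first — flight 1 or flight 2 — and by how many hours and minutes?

Flight 1 in UTC: 00:38 − 3:30 = 21:08 on Oct 17.
+8 hours 30 minutes → arrive 05:38 UTC on Oct 18.
Flight 2 in UTC: 21:16 + 5:00 = 02:16 on Oct 17.
+2 hours and 15 minutes → arrive 04:31 UTC on Oct 17.
Flight 2 lands earlier by 25 hours 7 minutes.

the second, by 25 hours 7 minutes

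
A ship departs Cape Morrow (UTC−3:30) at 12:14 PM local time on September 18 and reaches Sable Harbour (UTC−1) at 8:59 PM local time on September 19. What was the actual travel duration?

Sable Harbour is 2:30 ahead of Cape Morrow.
Clock-face elapsed time (ignoring zones) is 32 hours 45 minutes.
Actual elapsed = 32 hours 45 minutes − 2:30 = 30 hours 15 minutes.

30 hours 15 minutes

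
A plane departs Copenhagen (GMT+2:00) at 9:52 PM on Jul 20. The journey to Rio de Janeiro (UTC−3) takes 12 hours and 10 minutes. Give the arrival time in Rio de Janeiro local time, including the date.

5:02 AM on Jul 21

Convert departure to UTC: 9:52 PM − 2:00 = 7:52 PM UTC on Jul 20.
Add 12 hours 10 minutes travel time → 8:02 AM UTC (Jul 21).
Rio de Janeiro is UTC−3:00, so local arrival = 8:02 AM − 3:00 = 5:02 AM on Jul 21.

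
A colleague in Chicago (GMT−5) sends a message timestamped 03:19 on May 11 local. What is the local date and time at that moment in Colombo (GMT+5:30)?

13:49 on May 11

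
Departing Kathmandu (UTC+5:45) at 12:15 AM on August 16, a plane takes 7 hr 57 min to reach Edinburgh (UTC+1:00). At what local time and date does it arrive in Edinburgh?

3:27 AM on August 16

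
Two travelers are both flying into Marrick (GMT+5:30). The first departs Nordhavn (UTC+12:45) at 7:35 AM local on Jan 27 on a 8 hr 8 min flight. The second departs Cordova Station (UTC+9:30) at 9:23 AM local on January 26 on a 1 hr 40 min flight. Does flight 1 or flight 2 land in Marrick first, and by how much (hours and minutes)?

Flight 1 in UTC: 7:35 AM − 12:45 = 6:50 PM on Jan 26.
+8 hours 8 minutes → arrive 2:58 AM UTC on Jan 27.
Flight 2 in UTC: 9:23 AM − 9:30 = 11:53 PM on Jan 25.
+1 hour and 40 minutes → arrive 1:33 AM UTC on Jan 26.
Flight 2 lands earlier by 25 hours 25 minutes.

the second, by 25 hours 25 minutes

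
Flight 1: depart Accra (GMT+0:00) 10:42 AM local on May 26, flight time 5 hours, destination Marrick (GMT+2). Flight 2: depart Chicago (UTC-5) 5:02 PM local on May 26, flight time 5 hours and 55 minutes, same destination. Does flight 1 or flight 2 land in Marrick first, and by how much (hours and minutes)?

the first, by 12 hours 15 minutes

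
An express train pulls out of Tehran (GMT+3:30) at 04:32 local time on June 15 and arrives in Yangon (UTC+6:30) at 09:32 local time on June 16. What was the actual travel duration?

Departure in UTC: 04:32 − 3:30 = 01:02 on Jun 15.
Arrival in UTC: 09:32 − 6:30 = 03:02 on Jun 16.
Elapsed = 03:02 − 01:02 (+1 day) = 26 hours.

26 hours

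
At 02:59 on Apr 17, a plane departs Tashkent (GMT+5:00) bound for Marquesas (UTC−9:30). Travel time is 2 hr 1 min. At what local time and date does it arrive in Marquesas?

Marquesas is 14:30 behind Tashkent.
After 2 hours 1 minute it is 05:00 in Tashkent.
Shift by the zone difference: 05:00 − 14:30 = 14:30 on Apr 16 in Marquesas.

14:30 on April 16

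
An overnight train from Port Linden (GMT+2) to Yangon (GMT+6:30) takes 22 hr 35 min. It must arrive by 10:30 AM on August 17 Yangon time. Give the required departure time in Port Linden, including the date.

Target arrival in UTC: 10:30 AM − 6:30 = 4:00 AM on Aug 17.
Subtract 22 hours 35 minutes → departure 5:25 AM UTC on Aug 16.
Port Linden is UTC+2:00: 5:25 AM + 2:00 = 7:25 AM on Aug 16.

7:25 AM on Aug 16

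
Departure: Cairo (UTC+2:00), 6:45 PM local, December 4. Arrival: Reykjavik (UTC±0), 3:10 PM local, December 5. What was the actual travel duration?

Departure in UTC: 6:45 PM − 2:00 = 4:45 PM on Dec 4.
Arrival is already UTC: 3:10 PM on Dec 5.
Elapsed = 3:10 PM − 4:45 PM (+1 day) = 22 hours 25 minutes.

22 hours 25 minutes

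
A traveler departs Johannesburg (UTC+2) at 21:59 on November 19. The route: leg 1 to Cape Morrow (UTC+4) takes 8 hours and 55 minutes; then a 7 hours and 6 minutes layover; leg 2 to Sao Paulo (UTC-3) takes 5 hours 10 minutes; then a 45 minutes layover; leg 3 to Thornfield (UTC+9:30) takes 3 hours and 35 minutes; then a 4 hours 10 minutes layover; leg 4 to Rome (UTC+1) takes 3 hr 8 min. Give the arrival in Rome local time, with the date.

Convert departure to UTC: 21:59 − 2:00 = 19:59 UTC on Nov 19.
Add 8 hours and 55 minutes leg 1 → 04:54 UTC (Nov 20).
Add 7 hours and 6 minutes layover in Cape Morrow → 12:00 UTC.
Add 5 hours and 10 minutes leg 2 → 17:10 UTC.
Add 45 minutes layover in Sao Paulo → 17:55 UTC.
Add 3 hours and 35 minutes leg 3 → 21:30 UTC.
Add 4 hours 10 minutes layover in Thornfield → 01:40 UTC (Nov 21).
Add 3 hours and 8 minutes leg 4 → 04:48 UTC.
Rome is UTC+1:00, so local arrival = 04:48 + 1:00 = 05:48 on Nov 21.

05:48 on November 21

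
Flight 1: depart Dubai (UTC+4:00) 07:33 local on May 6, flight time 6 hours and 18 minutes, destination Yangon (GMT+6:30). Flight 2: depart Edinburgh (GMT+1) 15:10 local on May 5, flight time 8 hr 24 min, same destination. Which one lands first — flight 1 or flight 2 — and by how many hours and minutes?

the second, by 11 hours 17 minutes

Flight 1 in UTC: 07:33 − 4:00 = 03:33 on May 6.
+6 hours and 18 minutes → arrive 09:51 UTC on May 6.
Flight 2 in UTC: 15:10 − 1:00 = 14:10 on May 5.
+8 hours 24 minutes → arrive 22:34 UTC on May 5.
Flight 2 lands earlier by 11 hours 17 minutes.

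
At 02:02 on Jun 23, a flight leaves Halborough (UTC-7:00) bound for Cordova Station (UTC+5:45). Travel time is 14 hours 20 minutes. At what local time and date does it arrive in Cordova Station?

Convert departure to UTC: 02:02 + 7:00 = 09:02 UTC on Jun 23.
Add 14 hours and 20 minutes travel time → 23:22 UTC.
Cordova Station is UTC+5:45, so local arrival = 23:22 + 5:45 = 05:07 on Jun 24.

05:07 on June 24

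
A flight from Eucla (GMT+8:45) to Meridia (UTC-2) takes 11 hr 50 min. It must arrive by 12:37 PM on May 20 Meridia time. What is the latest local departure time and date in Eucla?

Target arrival in UTC: 12:37 PM + 2:00 = 2:37 PM on May 20.
Subtract 11 hours 50 minutes → departure 2:47 AM UTC on May 20.
Eucla is UTC+8:45: 2:47 AM + 8:45 = 11:32 AM on May 20.

11:32 AM on May 20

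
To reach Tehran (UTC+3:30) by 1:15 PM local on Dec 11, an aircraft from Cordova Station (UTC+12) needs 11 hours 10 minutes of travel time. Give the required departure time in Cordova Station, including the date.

10:35 AM on Dec 11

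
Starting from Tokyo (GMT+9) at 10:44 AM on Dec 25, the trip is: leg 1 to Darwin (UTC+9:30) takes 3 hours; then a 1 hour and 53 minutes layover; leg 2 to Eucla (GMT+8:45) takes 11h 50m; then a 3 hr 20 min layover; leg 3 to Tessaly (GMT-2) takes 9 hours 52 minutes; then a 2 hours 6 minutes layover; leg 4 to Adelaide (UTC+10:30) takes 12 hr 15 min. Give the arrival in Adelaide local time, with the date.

Convert departure to UTC: 10:44 AM − 9:00 = 1:44 AM UTC on Dec 25.
Add 3 hours leg 1 → 4:44 AM UTC.
Add 1 hour and 53 minutes layover in Darwin → 6:37 AM UTC.
Add 11 hours and 50 minutes leg 2 → 6:27 PM UTC.
Add 3 hours 20 minutes layover in Eucla → 9:47 PM UTC.
Add 9 hours and 52 minutes leg 3 → 7:39 AM UTC (Dec 26).
Add 2 hours 6 minutes layover in Tessaly → 9:45 AM UTC.
Add 12 hours 15 minutes leg 4 → 10:00 PM UTC.
Adelaide is UTC+10:30, so local arrival = 10:00 PM + 10:30 = 8:30 AM on Dec 27.

8:30 AM on December 27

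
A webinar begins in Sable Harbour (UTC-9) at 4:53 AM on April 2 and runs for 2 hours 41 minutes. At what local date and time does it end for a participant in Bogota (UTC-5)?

Convert start to UTC: 4:53 AM + 9:00 = 1:53 PM UTC on Apr 2.
Add 2 hours 41 minutes duration → 4:34 PM UTC.
Bogota is UTC−5:00, so local end time = 4:34 PM − 5:00 = 11:34 AM on Apr 2.

11:34 AM on April 2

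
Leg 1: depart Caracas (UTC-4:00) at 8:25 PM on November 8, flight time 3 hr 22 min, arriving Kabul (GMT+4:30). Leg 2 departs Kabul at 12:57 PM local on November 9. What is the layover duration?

Convert departure to UTC: 8:25 PM + 4:00 = 12:25 AM UTC on Nov 9.
Add 3 hours 22 minutes flight time → 3:47 AM UTC.
Kabul is UTC+4:30, so local arrival = 3:47 AM + 4:30 = 8:17 AM on Nov 9.
Layover = 12:57 PM − 8:17 AM = 4 hours 40 minutes.

4 hours 40 minutes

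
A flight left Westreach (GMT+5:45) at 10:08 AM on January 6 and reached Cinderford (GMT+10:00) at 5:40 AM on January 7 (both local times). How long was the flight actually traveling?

15 hours 17 minutes

Departure in UTC: 10:08 AM − 5:45 = 4:23 AM on Jan 6.
Arrival in UTC: 5:40 AM − 10:00 = 7:40 PM on Jan 6.
Elapsed = 7:40 PM − 4:23 AM = 15 hours 17 minutes.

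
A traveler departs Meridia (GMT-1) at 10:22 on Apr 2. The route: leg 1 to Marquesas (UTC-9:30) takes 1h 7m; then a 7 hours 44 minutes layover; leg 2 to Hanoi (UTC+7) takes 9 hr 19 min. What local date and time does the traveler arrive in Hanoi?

12:32 on April 3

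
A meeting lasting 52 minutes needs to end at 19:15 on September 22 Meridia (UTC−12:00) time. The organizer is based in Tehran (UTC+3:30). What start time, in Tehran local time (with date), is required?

09:53 on Sep 23

Target end time in UTC: 19:15 + 12:00 = 07:15 on Sep 23.
Subtract 52 minutes → start 06:23 UTC on Sep 23.
Tehran is UTC+3:30: 06:23 + 3:30 = 09:53 on Sep 23.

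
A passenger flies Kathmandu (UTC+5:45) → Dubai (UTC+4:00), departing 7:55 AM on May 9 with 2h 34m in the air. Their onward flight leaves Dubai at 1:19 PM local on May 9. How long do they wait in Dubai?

Convert departure to UTC: 7:55 AM − 5:45 = 2:10 AM UTC on May 9.
Add 2 hours and 34 minutes flight time → 4:44 AM UTC.
Dubai is UTC+4:00, so local arrival = 4:44 AM + 4:00 = 8:44 AM on May 9.
Layover = 1:19 PM − 8:44 AM = 4 hours 35 minutes.

4 hours 35 minutes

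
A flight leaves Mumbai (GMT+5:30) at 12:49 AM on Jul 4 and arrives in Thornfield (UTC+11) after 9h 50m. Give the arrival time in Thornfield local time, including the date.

Convert departure to UTC: 12:49 AM − 5:30 = 7:19 PM UTC on Jul 3.
Add 9 hours 50 minutes travel time → 5:09 AM UTC (Jul 4).
Thornfield is UTC+11:00, so local arrival = 5:09 AM + 11:00 = 4:09 PM on Jul 4.

4:09 PM on July 4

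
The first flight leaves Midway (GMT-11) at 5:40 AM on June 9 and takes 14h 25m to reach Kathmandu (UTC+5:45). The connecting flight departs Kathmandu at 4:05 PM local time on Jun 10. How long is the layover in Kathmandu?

3 hours 15 minutes

Convert departure to UTC: 5:40 AM + 11:00 = 4:40 PM UTC on Jun 9.
Add 14 hours 25 minutes flight time → 7:05 AM UTC (Jun 10).
Kathmandu is UTC+5:45, so local arrival = 7:05 AM + 5:45 = 12:50 PM on Jun 10.
Layover = 4:05 PM − 12:50 PM = 3 hours 15 minutes.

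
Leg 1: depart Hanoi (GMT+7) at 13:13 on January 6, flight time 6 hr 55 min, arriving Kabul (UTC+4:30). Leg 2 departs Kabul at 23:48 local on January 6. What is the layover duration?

6 hours 10 minutes

Convert departure to UTC: 13:13 − 7:00 = 06:13 UTC on Jan 6.
Add 6 hours and 55 minutes flight time → 13:08 UTC.
Kabul is UTC+4:30, so local arrival = 13:08 + 4:30 = 17:38 on Jan 6.
Layover = 23:48 − 17:38 = 6 hours 10 minutes.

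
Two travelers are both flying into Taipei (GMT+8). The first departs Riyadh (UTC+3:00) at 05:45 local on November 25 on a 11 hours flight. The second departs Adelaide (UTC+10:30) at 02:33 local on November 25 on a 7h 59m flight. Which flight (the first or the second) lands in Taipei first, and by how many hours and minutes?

the second, by 13 hours 43 minutes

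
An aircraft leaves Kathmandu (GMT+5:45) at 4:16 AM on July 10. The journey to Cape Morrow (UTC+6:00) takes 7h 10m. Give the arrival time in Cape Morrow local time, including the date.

11:41 AM on July 10

Convert departure to UTC: 4:16 AM − 5:45 = 10:31 PM UTC on Jul 9.
Add 7 hours 10 minutes travel time → 5:41 AM UTC (Jul 10).
Cape Morrow is UTC+6:00, so local arrival = 5:41 AM + 6:00 = 11:41 AM on Jul 10.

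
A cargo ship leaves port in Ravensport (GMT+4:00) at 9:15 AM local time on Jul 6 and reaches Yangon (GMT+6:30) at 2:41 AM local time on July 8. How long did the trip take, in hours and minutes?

38 hours 56 minutes

Departure in UTC: 9:15 AM − 4:00 = 5:15 AM on Jul 6.
Arrival in UTC: 2:41 AM − 6:30 = 8:11 PM on Jul 7.
Elapsed = 8:11 PM − 5:15 AM (+1 day) = 38 hours 56 minutes.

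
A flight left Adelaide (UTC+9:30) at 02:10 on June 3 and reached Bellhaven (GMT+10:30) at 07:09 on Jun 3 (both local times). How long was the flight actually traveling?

3 hours 59 minutes

Departure in UTC: 02:10 − 9:30 = 16:40 on Jun 2.
Arrival in UTC: 07:09 − 10:30 = 20:39 on Jun 2.
Elapsed = 20:39 − 16:40 = 3 hours 59 minutes.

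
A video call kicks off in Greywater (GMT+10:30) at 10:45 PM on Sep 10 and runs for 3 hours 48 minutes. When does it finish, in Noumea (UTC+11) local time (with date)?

Convert start to UTC: 10:45 PM − 10:30 = 12:15 PM UTC on Sep 10.
Add 3 hours 48 minutes duration → 4:03 PM UTC.
Noumea is UTC+11:00, so local end time = 4:03 PM + 11:00 = 3:03 AM on Sep 11.

3:03 AM on September 11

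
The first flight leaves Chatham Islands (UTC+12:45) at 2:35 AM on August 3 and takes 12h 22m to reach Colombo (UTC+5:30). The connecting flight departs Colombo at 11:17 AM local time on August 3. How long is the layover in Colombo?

3 hours 35 minutes

Convert departure to UTC: 2:35 AM − 12:45 = 1:50 PM UTC on Aug 2.
Add 12 hours 22 minutes flight time → 2:12 AM UTC (Aug 3).
Colombo is UTC+5:30, so local arrival = 2:12 AM + 5:30 = 7:42 AM on Aug 3.
Layover = 11:17 AM − 7:42 AM = 3 hours 35 minutes.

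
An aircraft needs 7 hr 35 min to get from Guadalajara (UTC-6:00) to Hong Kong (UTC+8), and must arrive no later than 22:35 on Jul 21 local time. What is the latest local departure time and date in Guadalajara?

01:00 on Jul 21

Target arrival in UTC: 22:35 − 8:00 = 14:35 on Jul 21.
Subtract 7 hours and 35 minutes → departure 07:00 UTC on Jul 21.
Guadalajara is UTC−6:00: 07:00 − 6:00 = 01:00 on Jul 21.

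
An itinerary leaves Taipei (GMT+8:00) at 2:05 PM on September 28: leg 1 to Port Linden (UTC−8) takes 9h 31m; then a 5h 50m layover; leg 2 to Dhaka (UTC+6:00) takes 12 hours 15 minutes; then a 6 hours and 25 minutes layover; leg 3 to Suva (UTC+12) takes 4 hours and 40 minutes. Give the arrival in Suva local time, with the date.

8:46 AM on Sep 30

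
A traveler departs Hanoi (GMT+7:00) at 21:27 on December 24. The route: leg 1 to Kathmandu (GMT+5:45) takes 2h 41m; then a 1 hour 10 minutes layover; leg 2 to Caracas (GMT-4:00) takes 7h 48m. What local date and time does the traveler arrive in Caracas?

22:06 on December 24

Convert departure to UTC: 21:27 − 7:00 = 14:27 UTC on Dec 24.
Add 2 hours and 41 minutes leg 1 → 17:08 UTC.
Add 1 hour 10 minutes layover in Kathmandu → 18:18 UTC.
Add 7 hours and 48 minutes leg 2 → 02:06 UTC (Dec 25).
Caracas is UTC−4:00, so local arrival = 02:06 − 4:00 = 22:06 on Dec 24.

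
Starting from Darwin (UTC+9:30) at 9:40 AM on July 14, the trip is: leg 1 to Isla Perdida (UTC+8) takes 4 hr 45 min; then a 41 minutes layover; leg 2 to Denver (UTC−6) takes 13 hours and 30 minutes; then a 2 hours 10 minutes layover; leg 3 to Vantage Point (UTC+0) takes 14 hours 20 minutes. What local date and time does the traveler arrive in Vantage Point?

11:36 AM on July 15

Convert departure to UTC: 9:40 AM − 9:30 = 12:10 AM UTC on Jul 14.
Add 4 hours 45 minutes leg 1 → 4:55 AM UTC.
Add 41 minutes layover in Isla Perdida → 5:36 AM UTC.
Add 13 hours 30 minutes leg 2 → 7:06 PM UTC.
Add 2 hours and 10 minutes layover in Denver → 9:16 PM UTC.
Add 14 hours and 20 minutes leg 3 → 11:36 AM UTC (Jul 15).
Vantage Point is UTC+0, so local arrival is the same: 11:36 AM on Jul 15.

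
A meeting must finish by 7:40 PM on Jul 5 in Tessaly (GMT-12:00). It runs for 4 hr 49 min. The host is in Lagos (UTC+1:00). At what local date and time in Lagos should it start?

3:51 AM on Jul 6

Target end time in UTC: 7:40 PM + 12:00 = 7:40 AM on Jul 6.
Subtract 4 hours and 49 minutes → start 2:51 AM UTC on Jul 6.
Lagos is UTC+1:00: 2:51 AM + 1:00 = 3:51 AM on Jul 6.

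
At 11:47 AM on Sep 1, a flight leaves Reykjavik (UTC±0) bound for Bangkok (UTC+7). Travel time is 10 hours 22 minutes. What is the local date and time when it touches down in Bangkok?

5:09 AM on Sep 2

Reykjavik is at UTC+0, so departure is already 11:47 AM UTC on Sep 1.
Add 10 hours 22 minutes travel time → 10:09 PM UTC.
Bangkok is UTC+7:00, so local arrival = 10:09 PM + 7:00 = 5:09 AM on Sep 2.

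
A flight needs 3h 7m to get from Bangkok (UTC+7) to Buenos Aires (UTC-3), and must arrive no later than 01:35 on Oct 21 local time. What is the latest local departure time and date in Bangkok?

Target arrival in UTC: 01:35 + 3:00 = 04:35 on Oct 21.
Subtract 3 hours 7 minutes → departure 01:28 UTC on Oct 21.
Bangkok is UTC+7:00: 01:28 + 7:00 = 08:28 on Oct 21.

08:28 on October 21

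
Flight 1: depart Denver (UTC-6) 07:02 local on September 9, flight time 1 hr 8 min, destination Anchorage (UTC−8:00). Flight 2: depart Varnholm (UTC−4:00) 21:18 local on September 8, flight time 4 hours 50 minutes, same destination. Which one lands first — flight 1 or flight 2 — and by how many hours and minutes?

Flight 1 in UTC: 07:02 + 6:00 = 13:02 on Sep 9.
+1 hour 8 minutes → arrive 14:10 UTC on Sep 9.
Flight 2 in UTC: 21:18 + 4:00 = 01:18 on Sep 9.
+4 hours 50 minutes → arrive 06:08 UTC on Sep 9.
Flight 2 lands earlier by 8 hours 2 minutes.

the second, by 8 hours 2 minutes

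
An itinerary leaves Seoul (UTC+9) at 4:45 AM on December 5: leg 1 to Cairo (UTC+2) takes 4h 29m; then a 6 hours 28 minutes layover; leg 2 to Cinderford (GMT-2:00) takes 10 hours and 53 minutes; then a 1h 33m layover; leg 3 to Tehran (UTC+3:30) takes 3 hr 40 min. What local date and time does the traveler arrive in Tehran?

2:18 AM on December 6

Convert departure to UTC: 4:45 AM − 9:00 = 7:45 PM UTC on Dec 4.
Add 4 hours and 29 minutes leg 1 → 12:14 AM UTC (Dec 5).
Add 6 hours and 28 minutes layover in Cairo → 6:42 AM UTC.
Add 10 hours and 53 minutes leg 2 → 5:35 PM UTC.
Add 1 hour 33 minutes layover in Cinderford → 7:08 PM UTC.
Add 3 hours and 40 minutes leg 3 → 10:48 PM UTC.
Tehran is UTC+3:30, so local arrival = 10:48 PM + 3:30 = 2:18 AM on Dec 6.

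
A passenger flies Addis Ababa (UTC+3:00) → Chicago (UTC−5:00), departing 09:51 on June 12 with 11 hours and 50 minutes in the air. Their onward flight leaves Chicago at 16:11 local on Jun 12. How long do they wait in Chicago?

2 hours 30 minutes

Convert departure to UTC: 09:51 − 3:00 = 06:51 UTC on Jun 12.
Add 11 hours and 50 minutes flight time → 18:41 UTC.
Chicago is UTC−5:00, so local arrival = 18:41 − 5:00 = 13:41 on Jun 12.
Layover = 16:11 − 13:41 = 2 hours 30 minutes.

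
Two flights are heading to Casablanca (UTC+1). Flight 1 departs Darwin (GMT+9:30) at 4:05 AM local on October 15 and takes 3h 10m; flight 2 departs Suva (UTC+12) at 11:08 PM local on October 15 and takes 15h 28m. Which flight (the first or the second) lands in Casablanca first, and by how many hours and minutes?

Flight 1 in UTC: 4:05 AM − 9:30 = 6:35 PM on Oct 14.
+3 hours and 10 minutes → arrive 9:45 PM UTC on Oct 14.
Flight 2 in UTC: 11:08 PM − 12:00 = 11:08 AM on Oct 15.
+15 hours and 28 minutes → arrive 2:36 AM UTC on Oct 16.
Flight 1 lands earlier by 28 hours 51 minutes.

the first, by 28 hours 51 minutes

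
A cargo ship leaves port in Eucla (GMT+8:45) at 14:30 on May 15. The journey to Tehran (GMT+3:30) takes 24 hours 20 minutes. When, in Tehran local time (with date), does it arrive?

09:35 on May 16

Convert departure to UTC: 14:30 − 8:45 = 05:45 UTC on May 15.
Add 24 hours and 20 minutes travel time → 06:05 UTC (May 16).
Tehran is UTC+3:30, so local arrival = 06:05 + 3:30 = 09:35 on May 16.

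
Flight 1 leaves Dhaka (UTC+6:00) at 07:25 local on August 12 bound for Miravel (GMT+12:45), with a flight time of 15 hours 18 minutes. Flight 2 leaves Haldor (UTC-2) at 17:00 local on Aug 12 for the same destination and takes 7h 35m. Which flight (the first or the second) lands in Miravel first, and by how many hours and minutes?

the first, by 9 hours 52 minutes

Flight 1 in UTC: 07:25 − 6:00 = 01:25 on Aug 12.
+15 hours 18 minutes → arrive 16:43 UTC on Aug 12.
Flight 2 in UTC: 17:00 + 2:00 = 19:00 on Aug 12.
+7 hours 35 minutes → arrive 02:35 UTC on Aug 13.
Flight 1 lands earlier by 9 hours 52 minutes.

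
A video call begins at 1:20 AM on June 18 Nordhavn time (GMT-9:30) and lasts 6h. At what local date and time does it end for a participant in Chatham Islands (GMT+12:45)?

Chatham Islands is 22:15 ahead of Nordhavn.
After 6 hours it is 7:20 AM in Nordhavn.
Shift by the zone difference: 7:20 AM + 22:15 = 5:35 AM on Jun 19 in Chatham Islands.

5:35 AM on June 19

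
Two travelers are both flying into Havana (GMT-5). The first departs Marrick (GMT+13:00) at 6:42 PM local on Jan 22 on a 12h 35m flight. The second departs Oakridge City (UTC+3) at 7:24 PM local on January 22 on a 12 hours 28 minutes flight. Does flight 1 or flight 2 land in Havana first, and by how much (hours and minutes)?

Flight 1 in UTC: 6:42 PM − 13:00 = 5:42 AM on Jan 22.
+12 hours and 35 minutes → arrive 6:17 PM UTC on Jan 22.
Flight 2 in UTC: 7:24 PM − 3:00 = 4:24 PM on Jan 22.
+12 hours and 28 minutes → arrive 4:52 AM UTC on Jan 23.
Flight 1 lands earlier by 10 hours 35 minutes.

the first, by 10 hours 35 minutes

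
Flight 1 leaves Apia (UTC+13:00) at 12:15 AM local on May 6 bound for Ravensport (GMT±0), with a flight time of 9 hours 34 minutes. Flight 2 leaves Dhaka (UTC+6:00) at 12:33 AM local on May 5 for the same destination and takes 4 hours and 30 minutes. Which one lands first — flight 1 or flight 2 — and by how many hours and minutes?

the second, by 21 hours 46 minutes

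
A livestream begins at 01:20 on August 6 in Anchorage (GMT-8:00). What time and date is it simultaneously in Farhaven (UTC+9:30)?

18:50 on August 6

Farhaven is 17:30 ahead of Anchorage.
Shift by the zone difference: 01:20 + 17:30 = 18:50 on Aug 6 in Farhaven.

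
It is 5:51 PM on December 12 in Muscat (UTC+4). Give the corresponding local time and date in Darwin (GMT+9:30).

11:21 PM on Dec 12

Darwin is 5:30 ahead of Muscat.
Shift by the zone difference: 5:51 PM + 5:30 = 11:21 PM on Dec 12 in Darwin.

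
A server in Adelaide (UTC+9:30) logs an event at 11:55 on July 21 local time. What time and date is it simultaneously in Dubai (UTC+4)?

In UTC: 11:55 − 9:30 = 02:25 on Jul 21.
Dubai is UTC+4:00: 02:25 + 4:00 = 06:25 on Jul 21.

06:25 on July 21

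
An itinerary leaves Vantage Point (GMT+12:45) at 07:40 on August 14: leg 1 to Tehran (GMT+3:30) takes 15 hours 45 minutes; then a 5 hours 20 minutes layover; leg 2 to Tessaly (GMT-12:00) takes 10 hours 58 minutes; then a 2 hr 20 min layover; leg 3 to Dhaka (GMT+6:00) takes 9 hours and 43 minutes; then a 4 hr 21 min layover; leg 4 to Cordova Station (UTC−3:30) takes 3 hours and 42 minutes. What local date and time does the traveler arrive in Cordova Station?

Convert departure to UTC: 07:40 − 12:45 = 18:55 UTC on Aug 13.
Add 15 hours 45 minutes leg 1 → 10:40 UTC (Aug 14).
Add 5 hours and 20 minutes layover in Tehran → 16:00 UTC.
Add 10 hours 58 minutes leg 2 → 02:58 UTC (Aug 15).
Add 2 hours 20 minutes layover in Tessaly → 05:18 UTC.
Add 9 hours and 43 minutes leg 3 → 15:01 UTC.
Add 4 hours and 21 minutes layover in Dhaka → 19:22 UTC.
Add 3 hours and 42 minutes leg 4 → 23:04 UTC.
Cordova Station is UTC−3:30, so local arrival = 23:04 − 3:30 = 19:34 on Aug 15.

19:34 on August 15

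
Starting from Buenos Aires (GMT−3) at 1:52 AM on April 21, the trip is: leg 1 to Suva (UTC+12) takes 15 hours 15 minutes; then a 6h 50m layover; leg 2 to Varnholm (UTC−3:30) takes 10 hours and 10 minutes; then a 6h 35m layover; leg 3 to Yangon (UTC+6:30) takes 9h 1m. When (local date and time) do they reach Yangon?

11:13 AM on April 23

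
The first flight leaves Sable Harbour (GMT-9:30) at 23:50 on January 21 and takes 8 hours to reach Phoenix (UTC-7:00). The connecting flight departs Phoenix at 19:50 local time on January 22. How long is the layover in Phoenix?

Convert departure to UTC: 23:50 + 9:30 = 09:20 UTC on Jan 22.
Add 8 hours flight time → 17:20 UTC.
Phoenix is UTC−7:00, so local arrival = 17:20 − 7:00 = 10:20 on Jan 22.
Layover = 19:50 − 10:20 = 9 hours 30 minutes.

9 hours 30 minutes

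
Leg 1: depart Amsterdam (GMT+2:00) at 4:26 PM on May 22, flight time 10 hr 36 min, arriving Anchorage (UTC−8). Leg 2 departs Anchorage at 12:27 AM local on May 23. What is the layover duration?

Convert departure to UTC: 4:26 PM − 2:00 = 2:26 PM UTC on May 22.
Add 10 hours and 36 minutes flight time → 1:02 AM UTC (May 23).
Anchorage is UTC−8:00, so local arrival = 1:02 AM − 8:00 = 5:02 PM on May 22.
Layover = 12:27 AM − 5:02 PM (+1 day) = 7 hours 25 minutes.

7 hours 25 minutes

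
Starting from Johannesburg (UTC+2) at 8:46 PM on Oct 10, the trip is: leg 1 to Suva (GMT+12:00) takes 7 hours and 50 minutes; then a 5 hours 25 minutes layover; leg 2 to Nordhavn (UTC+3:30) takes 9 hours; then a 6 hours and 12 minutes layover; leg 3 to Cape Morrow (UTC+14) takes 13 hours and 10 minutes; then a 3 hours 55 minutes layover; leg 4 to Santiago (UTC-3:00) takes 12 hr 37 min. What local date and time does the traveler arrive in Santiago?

1:55 AM on Oct 13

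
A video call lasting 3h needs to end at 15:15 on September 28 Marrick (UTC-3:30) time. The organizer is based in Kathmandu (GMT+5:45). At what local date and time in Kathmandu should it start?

21:30 on Sep 28

Target end time in UTC: 15:15 + 3:30 = 18:45 on Sep 28.
Subtract 3 hours → start 15:45 UTC on Sep 28.
Kathmandu is UTC+5:45: 15:45 + 5:45 = 21:30 on Sep 28.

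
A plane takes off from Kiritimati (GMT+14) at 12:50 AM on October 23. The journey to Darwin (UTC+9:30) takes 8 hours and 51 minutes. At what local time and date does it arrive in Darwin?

Darwin is 4:30 behind Kiritimati.
After 8 hours 51 minutes it is 9:41 AM in Kiritimati.
Shift by the zone difference: 9:41 AM − 4:30 = 5:11 AM on Oct 23 in Darwin.

5:11 AM on October 23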